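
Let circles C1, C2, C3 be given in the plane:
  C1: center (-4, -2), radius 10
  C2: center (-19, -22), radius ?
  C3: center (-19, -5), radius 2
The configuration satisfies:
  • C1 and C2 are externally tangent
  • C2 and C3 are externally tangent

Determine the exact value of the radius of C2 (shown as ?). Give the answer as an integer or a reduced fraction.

15

1. [ext C1·C2]  r_C2² + 20r_C2 − 525 = 0  ⇒  r_C2 = 15 (r>0 drops 1)
2. [ext C2·C3]  r_C2² + 4r_C2 − 285 = 0  ⇒  r_C2 = 15 (r>0 drops 1)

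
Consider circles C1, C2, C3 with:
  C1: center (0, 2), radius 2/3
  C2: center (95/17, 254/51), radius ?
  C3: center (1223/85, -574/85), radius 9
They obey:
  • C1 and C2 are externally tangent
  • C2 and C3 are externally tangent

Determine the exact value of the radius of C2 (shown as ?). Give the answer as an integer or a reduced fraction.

1. [ext C1·C2]  r_C2² + (4/3)r_C2 − 119/3 = 0  ⇒  r_C2 = 17/3 (r>0 drops 1)
2. [ext C2·C3]  r_C2² + 18r_C2 − 1207/9 = 0  ⇒  r_C2 = 17/3 (r>0 drops 1)

17/3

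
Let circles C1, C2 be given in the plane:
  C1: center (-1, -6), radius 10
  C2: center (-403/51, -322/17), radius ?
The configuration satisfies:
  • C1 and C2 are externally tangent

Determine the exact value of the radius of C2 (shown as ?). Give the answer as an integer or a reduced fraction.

14/3

1. [ext C1·C2]  r_C2² + 20r_C2 − 1036/9 = 0  ⇒  r_C2 = 14/3 (r>0 drops 1)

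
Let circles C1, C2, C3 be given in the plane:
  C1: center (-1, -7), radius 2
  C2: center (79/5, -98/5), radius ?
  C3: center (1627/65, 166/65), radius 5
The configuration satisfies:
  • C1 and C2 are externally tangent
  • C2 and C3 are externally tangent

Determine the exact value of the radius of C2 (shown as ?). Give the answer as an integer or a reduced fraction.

1. [ext C1·C2]  r_C2² + 4r_C2 − 437 = 0  ⇒  r_C2 = 19 (r>0 drops 1)
2. [ext C2·C3]  r_C2² + 10r_C2 − 551 = 0  ⇒  r_C2 = 19 (r>0 drops 1)

19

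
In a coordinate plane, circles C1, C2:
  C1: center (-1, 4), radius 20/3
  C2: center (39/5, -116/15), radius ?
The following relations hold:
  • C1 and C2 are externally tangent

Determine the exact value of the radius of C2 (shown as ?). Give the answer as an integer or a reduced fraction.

1. [ext C1·C2]  r_C2² + (40/3)r_C2 − 512/3 = 0  ⇒  r_C2 = 8 (r>0 drops 1)

8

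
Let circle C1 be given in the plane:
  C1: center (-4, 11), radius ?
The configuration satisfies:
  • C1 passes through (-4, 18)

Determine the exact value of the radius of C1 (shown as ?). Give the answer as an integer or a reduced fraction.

1. [C1∋P]  r_C1² − 49 = 0  ⇒  r_C1 = 7 (r>0 drops 1)

7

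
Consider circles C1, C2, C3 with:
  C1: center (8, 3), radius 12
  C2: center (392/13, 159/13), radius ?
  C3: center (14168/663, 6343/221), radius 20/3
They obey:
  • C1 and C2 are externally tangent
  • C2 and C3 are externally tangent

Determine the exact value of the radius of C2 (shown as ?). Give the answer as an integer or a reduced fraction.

1. [ext C1·C2]  r_C2² + 24r_C2 − 432 = 0  ⇒  r_C2 = 12 (r>0 drops 1)
2. [ext C2·C3]  r_C2² + (40/3)r_C2 − 304 = 0  ⇒  r_C2 = 12 (r>0 drops 1)

12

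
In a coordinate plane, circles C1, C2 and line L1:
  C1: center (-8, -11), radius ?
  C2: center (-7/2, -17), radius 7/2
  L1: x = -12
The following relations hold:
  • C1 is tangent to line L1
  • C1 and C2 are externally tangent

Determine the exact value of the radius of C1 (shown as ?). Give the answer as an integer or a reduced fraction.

1. [C1‖L1]  r_C1² − 16 = 0  ⇒  r_C1 = 4 (r>0 drops 1)
2. [ext C1·C2]  r_C1² + 7r_C1 − 44 = 0  ⇒  r_C1 = 4 (r>0 drops 1)

4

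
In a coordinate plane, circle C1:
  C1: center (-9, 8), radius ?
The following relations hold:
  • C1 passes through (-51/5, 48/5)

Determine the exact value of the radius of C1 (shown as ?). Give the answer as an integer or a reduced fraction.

1. [C1∋P]  r_C1² − 4 = 0  ⇒  r_C1 = 2 (r>0 drops 1)

2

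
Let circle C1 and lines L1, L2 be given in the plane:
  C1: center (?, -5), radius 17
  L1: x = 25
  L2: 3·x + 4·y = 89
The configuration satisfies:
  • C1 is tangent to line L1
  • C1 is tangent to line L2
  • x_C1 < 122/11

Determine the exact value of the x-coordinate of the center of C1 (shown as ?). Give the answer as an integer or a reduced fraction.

8

1. [C1‖L1]  x_C1² − 50x_C1 + 336 = 0  ⇒  x_C1 = 8 or 42
2. [C1‖L2]  x_C1² − (218/3)x_C1 + 1552/3 = 0  ⇒  x_C1 = 8 or 194/3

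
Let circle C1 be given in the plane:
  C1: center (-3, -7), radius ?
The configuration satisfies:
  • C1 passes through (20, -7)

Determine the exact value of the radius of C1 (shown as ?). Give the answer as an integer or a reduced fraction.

23

1. [C1∋P]  r_C1² − 529 = 0  ⇒  r_C1 = 23 (r>0 drops 1)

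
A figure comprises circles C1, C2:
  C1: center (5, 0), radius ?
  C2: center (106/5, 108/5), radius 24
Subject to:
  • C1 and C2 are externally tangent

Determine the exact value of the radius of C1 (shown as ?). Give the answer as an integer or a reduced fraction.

1. [ext C1·C2]  r_C1² + 48r_C1 − 153 = 0  ⇒  r_C1 = 3 (r>0 drops 1)

3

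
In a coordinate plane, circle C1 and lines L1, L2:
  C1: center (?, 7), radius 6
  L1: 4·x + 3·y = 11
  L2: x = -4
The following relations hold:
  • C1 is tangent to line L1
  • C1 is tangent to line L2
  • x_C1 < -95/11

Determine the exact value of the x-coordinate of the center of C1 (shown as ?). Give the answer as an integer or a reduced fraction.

-10

1. [C1‖L1]  x_C1² + 5x_C1 − 50 = 0  ⇒  x_C1 = -10 or 5
2. [C1‖L2]  x_C1² + 8x_C1 − 20 = 0  ⇒  x_C1 = -10 or 2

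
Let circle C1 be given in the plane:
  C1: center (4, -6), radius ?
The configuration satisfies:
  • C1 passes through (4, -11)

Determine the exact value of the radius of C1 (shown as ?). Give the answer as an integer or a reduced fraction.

5

1. [C1∋P]  r_C1² − 25 = 0  ⇒  r_C1 = 5 (r>0 drops 1)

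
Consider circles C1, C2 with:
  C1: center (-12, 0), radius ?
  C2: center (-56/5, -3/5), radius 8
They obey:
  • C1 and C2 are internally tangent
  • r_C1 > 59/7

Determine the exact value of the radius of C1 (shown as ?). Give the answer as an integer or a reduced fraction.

1. [int C1,C2]  r_C1² − 16r_C1 + 63 = 0  ⇒  r_C1 = 7 or 9
2. given r_C1 > 59/7: keep 9

9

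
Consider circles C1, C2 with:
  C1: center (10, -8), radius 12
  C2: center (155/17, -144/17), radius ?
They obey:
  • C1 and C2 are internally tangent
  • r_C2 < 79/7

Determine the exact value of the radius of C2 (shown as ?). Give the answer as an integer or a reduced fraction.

11

1. [int C1,C2]  r_C2² − 24r_C2 + 143 = 0  ⇒  r_C2 = 11 or 13
2. given r_C2 < 79/7: keep 11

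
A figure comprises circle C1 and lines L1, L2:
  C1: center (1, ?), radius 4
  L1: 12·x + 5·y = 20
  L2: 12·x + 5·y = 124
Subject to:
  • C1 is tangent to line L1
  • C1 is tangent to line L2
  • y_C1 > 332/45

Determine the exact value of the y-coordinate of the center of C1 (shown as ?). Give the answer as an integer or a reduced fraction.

12

1. [C1‖L1]  y_C1² − (16/5)y_C1 − 528/5 = 0  ⇒  y_C1 = -44/5 or 12
2. [C1‖L2]  y_C1² − (224/5)y_C1 + 1968/5 = 0  ⇒  y_C1 = 12 or 164/5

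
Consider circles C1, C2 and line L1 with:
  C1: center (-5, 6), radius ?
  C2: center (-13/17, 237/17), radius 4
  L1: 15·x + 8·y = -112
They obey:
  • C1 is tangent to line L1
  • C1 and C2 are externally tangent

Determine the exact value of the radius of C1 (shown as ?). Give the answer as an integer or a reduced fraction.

5

1. [C1‖L1]  r_C1² − 25 = 0  ⇒  r_C1 = 5 (r>0 drops 1)
2. [ext C1·C2]  r_C1² + 8r_C1 − 65 = 0  ⇒  r_C1 = 5 (r>0 drops 1)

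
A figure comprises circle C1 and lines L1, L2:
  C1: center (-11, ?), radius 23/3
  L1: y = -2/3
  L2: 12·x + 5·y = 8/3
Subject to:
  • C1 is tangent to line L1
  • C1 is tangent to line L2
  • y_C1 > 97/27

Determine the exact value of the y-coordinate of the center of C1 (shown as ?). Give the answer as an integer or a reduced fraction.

7

1. [C1‖L1]  y_C1² + (4/3)y_C1 − 175/3 = 0  ⇒  y_C1 = -25/3 or 7
2. [C1‖L2]  y_C1² − (808/15)y_C1 + 4921/15 = 0  ⇒  y_C1 = 7 or 703/15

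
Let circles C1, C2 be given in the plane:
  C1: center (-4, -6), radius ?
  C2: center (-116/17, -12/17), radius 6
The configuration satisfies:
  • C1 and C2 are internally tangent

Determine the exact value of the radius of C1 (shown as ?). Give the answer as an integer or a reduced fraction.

12

1. [int C1,C2]  r_C1² − 12r_C1 = 0  ⇒  r_C1 = 12 (r>0 drops 1)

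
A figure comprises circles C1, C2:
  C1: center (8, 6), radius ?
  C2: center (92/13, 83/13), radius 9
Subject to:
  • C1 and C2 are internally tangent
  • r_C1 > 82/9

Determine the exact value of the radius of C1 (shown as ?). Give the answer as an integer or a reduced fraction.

10

1. [int C1,C2]  r_C1² − 18r_C1 + 80 = 0  ⇒  r_C1 = 8 or 10
2. given r_C1 > 82/9: keep 10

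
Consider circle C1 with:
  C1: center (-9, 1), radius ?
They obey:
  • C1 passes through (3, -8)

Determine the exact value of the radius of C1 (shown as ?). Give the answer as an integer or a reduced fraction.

1. [C1∋P]  r_C1² − 225 = 0  ⇒  r_C1 = 15 (r>0 drops 1)

15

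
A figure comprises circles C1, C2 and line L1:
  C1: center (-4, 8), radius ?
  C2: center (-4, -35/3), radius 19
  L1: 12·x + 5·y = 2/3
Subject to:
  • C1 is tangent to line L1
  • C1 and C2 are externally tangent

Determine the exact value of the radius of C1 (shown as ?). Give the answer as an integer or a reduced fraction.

2/3

1. [C1‖L1]  r_C1² − 4/9 = 0  ⇒  r_C1 = 2/3 (r>0 drops 1)
2. [ext C1·C2]  r_C1² + 38r_C1 − 232/9 = 0  ⇒  r_C1 = 2/3 (r>0 drops 1)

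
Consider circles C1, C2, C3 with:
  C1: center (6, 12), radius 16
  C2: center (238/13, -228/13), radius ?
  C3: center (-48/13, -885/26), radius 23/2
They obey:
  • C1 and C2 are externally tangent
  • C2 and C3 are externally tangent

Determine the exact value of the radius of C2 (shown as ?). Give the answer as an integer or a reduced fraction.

16

1. [ext C1·C2]  r_C2² + 32r_C2 − 768 = 0  ⇒  r_C2 = 16 (r>0 drops 1)
2. [ext C2·C3]  r_C2² + 23r_C2 − 624 = 0  ⇒  r_C2 = 16 (r>0 drops 1)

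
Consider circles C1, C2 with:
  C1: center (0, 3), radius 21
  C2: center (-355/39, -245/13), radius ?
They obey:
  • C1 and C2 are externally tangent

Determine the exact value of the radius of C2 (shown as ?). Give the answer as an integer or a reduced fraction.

1. [ext C1·C2]  r_C2² + 42r_C2 − 1072/9 = 0  ⇒  r_C2 = 8/3 (r>0 drops 1)

8/3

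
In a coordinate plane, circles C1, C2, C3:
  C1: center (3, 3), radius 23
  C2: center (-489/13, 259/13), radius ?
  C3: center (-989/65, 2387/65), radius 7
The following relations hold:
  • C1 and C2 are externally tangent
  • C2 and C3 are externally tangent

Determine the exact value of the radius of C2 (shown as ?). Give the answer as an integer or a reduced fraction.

21

1. [ext C1·C2]  r_C2² + 46r_C2 − 1407 = 0  ⇒  r_C2 = 21 (r>0 drops 1)
2. [ext C2·C3]  r_C2² + 14r_C2 − 735 = 0  ⇒  r_C2 = 21 (r>0 drops 1)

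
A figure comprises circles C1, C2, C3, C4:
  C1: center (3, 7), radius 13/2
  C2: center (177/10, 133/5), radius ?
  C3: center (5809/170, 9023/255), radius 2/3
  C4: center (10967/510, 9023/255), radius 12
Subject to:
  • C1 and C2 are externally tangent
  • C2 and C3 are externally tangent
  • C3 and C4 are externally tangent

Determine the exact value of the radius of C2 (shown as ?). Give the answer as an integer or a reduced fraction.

1. [ext C1·C2]  r_C2² + 13r_C2 − 558 = 0  ⇒  r_C2 = 18 (r>0 drops 1)
2. [ext C2·C3]  r_C2² + (4/3)r_C2 − 348 = 0  ⇒  r_C2 = 18 (r>0 drops 1)

18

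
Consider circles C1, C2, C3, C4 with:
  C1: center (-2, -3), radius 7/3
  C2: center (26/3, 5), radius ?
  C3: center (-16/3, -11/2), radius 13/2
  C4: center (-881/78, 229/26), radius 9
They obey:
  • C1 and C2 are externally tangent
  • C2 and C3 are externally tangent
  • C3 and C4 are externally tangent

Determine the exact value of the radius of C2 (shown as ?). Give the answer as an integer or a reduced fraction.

11

1. [ext C1·C2]  r_C2² + (14/3)r_C2 − 517/3 = 0  ⇒  r_C2 = 11 (r>0 drops 1)
2. [ext C2·C3]  r_C2² + 13r_C2 − 264 = 0  ⇒  r_C2 = 11 (r>0 drops 1)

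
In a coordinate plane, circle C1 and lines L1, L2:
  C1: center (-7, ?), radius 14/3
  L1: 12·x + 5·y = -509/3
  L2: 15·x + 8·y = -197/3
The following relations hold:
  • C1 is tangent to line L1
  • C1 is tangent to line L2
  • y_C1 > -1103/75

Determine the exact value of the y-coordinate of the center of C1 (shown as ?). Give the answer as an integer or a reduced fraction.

1. [C1‖L1]  y_C1² + (514/15)y_C1 + 439/3 = 0  ⇒  y_C1 = -439/15 or -5
2. [C1‖L2]  y_C1² − (59/6)y_C1 − 445/6 = 0  ⇒  y_C1 = -5 or 89/6

-5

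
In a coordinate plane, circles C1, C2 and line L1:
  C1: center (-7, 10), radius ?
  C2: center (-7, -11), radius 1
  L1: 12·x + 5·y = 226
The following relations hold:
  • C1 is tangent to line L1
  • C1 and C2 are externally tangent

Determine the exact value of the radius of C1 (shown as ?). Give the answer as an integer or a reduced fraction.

20

1. [C1‖L1]  r_C1² − 400 = 0  ⇒  r_C1 = 20 (r>0 drops 1)
2. [ext C1·C2]  r_C1² + 2r_C1 − 440 = 0  ⇒  r_C1 = 20 (r>0 drops 1)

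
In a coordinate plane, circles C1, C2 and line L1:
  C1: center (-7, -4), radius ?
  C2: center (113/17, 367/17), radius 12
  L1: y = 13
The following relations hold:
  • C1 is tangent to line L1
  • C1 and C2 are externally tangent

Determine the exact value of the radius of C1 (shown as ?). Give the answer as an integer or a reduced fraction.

1. [C1‖L1]  r_C1² − 289 = 0  ⇒  r_C1 = 17 (r>0 drops 1)
2. [ext C1·C2]  r_C1² + 24r_C1 − 697 = 0  ⇒  r_C1 = 17 (r>0 drops 1)

17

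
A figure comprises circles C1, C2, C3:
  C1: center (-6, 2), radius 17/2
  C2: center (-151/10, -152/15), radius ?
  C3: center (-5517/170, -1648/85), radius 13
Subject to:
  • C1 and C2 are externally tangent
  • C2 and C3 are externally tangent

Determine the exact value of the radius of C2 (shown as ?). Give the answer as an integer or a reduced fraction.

20/3

1. [ext C1·C2]  r_C2² + 17r_C2 − 1420/9 = 0  ⇒  r_C2 = 20/3 (r>0 drops 1)
2. [ext C2·C3]  r_C2² + 26r_C2 − 1960/9 = 0  ⇒  r_C2 = 20/3 (r>0 drops 1)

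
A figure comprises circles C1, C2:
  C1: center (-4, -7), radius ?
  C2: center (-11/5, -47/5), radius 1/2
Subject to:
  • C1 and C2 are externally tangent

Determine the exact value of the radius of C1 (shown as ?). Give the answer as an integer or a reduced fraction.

5/2

1. [ext C1·C2]  r_C1² + 1r_C1 − 35/4 = 0  ⇒  r_C1 = 5/2 (r>0 drops 1)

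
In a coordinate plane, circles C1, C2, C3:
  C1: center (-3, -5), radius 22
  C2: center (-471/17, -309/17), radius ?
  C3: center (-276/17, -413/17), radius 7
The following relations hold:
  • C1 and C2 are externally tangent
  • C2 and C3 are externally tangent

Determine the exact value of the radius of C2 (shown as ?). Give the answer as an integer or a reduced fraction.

1. [ext C1·C2]  r_C2² + 44r_C2 − 300 = 0  ⇒  r_C2 = 6 (r>0 drops 1)
2. [ext C2·C3]  r_C2² + 14r_C2 − 120 = 0  ⇒  r_C2 = 6 (r>0 drops 1)

6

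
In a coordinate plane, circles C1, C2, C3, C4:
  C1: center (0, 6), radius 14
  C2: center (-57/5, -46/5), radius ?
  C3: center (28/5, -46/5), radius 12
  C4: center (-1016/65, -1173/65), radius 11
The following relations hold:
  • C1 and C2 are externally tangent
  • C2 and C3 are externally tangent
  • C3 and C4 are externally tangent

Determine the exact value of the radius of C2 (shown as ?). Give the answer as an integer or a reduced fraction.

1. [ext C1·C2]  r_C2² + 28r_C2 − 165 = 0  ⇒  r_C2 = 5 (r>0 drops 1)
2. [ext C2·C3]  r_C2² + 24r_C2 − 145 = 0  ⇒  r_C2 = 5 (r>0 drops 1)

5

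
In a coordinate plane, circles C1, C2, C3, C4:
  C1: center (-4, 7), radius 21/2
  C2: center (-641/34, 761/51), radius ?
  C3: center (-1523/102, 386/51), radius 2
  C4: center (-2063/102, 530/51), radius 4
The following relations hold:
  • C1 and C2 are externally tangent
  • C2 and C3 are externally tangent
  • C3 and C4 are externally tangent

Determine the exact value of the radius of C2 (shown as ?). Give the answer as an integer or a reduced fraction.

19/3

1. [ext C1·C2]  r_C2² + 21r_C2 − 1558/9 = 0  ⇒  r_C2 = 19/3 (r>0 drops 1)
2. [ext C2·C3]  r_C2² + 4r_C2 − 589/9 = 0  ⇒  r_C2 = 19/3 (r>0 drops 1)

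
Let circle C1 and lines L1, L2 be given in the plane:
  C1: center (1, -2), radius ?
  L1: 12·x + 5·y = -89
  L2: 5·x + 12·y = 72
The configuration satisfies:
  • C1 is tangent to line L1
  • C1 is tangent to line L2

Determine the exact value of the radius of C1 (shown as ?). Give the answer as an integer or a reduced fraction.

7

1. [C1‖L1]  r_C1² − 49 = 0  ⇒  r_C1 = 7 (r>0 drops 1)
2. [C1‖L2]  r_C1² − 49 = 0  ⇒  r_C1 = 7 (r>0 drops 1)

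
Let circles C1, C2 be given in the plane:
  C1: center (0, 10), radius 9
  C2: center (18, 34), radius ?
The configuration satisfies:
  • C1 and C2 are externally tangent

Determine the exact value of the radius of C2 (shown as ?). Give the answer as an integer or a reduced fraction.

21

1. [ext C1·C2]  r_C2² + 18r_C2 − 819 = 0  ⇒  r_C2 = 21 (r>0 drops 1)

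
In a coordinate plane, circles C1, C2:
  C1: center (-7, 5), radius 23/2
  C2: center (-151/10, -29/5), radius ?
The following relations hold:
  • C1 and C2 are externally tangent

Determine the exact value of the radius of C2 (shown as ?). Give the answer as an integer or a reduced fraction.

1. [ext C1·C2]  r_C2² + 23r_C2 − 50 = 0  ⇒  r_C2 = 2 (r>0 drops 1)

2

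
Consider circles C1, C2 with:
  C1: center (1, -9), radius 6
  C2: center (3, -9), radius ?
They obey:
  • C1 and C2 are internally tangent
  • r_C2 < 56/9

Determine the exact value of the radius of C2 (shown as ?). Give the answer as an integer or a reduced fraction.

1. [int C1,C2]  r_C2² − 12r_C2 + 32 = 0  ⇒  r_C2 = 4 or 8
2. given r_C2 < 56/9: keep 4

4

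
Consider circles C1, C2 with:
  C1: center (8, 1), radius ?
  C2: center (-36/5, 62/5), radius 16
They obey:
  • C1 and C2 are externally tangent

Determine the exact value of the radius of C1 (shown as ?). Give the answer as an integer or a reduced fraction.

1. [ext C1·C2]  r_C1² + 32r_C1 − 105 = 0  ⇒  r_C1 = 3 (r>0 drops 1)

3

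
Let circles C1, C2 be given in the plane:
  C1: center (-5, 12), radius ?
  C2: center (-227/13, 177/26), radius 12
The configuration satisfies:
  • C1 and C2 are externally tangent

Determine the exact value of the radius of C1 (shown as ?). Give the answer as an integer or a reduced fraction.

1. [ext C1·C2]  r_C1² + 24r_C1 − 153/4 = 0  ⇒  r_C1 = 3/2 (r>0 drops 1)

3/2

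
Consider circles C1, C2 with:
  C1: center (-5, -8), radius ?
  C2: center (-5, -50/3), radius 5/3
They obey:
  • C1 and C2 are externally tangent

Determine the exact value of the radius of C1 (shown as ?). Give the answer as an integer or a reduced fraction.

7

1. [ext C1·C2]  r_C1² + (10/3)r_C1 − 217/3 = 0  ⇒  r_C1 = 7 (r>0 drops 1)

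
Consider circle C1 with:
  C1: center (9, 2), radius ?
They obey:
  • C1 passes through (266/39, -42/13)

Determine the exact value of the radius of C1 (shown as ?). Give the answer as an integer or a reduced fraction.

1. [C1∋P]  r_C1² − 289/9 = 0  ⇒  r_C1 = 17/3 (r>0 drops 1)

17/3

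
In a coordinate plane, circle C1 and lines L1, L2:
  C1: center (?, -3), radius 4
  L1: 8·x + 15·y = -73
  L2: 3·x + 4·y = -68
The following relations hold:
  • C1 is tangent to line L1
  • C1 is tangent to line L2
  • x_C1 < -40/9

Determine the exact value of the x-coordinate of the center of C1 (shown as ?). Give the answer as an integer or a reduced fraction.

1. [C1‖L1]  x_C1² + 7x_C1 − 60 = 0  ⇒  x_C1 = -12 or 5
2. [C1‖L2]  x_C1² + (112/3)x_C1 + 304 = 0  ⇒  x_C1 = -76/3 or -12

-12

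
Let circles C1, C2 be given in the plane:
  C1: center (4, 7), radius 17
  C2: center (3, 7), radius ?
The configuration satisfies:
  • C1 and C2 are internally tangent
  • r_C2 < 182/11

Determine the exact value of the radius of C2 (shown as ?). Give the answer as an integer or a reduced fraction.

16

1. [int C1,C2]  r_C2² − 34r_C2 + 288 = 0  ⇒  r_C2 = 16 or 18
2. given r_C2 < 182/11: keep 16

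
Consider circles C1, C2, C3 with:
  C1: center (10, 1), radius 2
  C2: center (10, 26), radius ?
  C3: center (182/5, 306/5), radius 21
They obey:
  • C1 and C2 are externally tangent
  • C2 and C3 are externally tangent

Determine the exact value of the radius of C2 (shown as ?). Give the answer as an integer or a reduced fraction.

1. [ext C1·C2]  r_C2² + 4r_C2 − 621 = 0  ⇒  r_C2 = 23 (r>0 drops 1)
2. [ext C2·C3]  r_C2² + 42r_C2 − 1495 = 0  ⇒  r_C2 = 23 (r>0 drops 1)

23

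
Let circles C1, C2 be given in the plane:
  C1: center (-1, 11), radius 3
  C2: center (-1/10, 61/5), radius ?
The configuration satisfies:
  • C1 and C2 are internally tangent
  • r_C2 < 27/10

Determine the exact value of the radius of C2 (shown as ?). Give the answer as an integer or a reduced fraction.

1. [int C1,C2]  r_C2² − 6r_C2 + 27/4 = 0  ⇒  r_C2 = 3/2 or 9/2
2. given r_C2 < 27/10: keep 3/2

3/2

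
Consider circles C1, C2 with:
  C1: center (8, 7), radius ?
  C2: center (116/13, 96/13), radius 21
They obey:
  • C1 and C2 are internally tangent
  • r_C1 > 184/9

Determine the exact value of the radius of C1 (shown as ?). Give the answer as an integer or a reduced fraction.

22

1. [int C1,C2]  r_C1² − 42r_C1 + 440 = 0  ⇒  r_C1 = 20 or 22
2. given r_C1 > 184/9: keep 22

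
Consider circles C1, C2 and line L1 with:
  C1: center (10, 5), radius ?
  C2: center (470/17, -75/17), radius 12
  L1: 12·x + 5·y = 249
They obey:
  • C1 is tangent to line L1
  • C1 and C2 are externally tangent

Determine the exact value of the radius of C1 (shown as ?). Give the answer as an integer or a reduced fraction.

1. [C1‖L1]  r_C1² − 64 = 0  ⇒  r_C1 = 8 (r>0 drops 1)
2. [ext C1·C2]  r_C1² + 24r_C1 − 256 = 0  ⇒  r_C1 = 8 (r>0 drops 1)

8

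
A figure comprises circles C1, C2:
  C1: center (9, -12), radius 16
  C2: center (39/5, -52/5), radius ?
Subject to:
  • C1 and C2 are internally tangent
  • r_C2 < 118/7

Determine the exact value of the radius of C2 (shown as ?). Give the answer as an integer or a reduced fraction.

14

1. [int C1,C2]  r_C2² − 32r_C2 + 252 = 0  ⇒  r_C2 = 14 or 18
2. given r_C2 < 118/7: keep 14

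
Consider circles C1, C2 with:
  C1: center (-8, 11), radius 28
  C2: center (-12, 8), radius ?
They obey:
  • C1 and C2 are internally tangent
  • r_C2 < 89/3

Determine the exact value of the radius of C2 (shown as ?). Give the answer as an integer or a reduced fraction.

23

1. [int C1,C2]  r_C2² − 56r_C2 + 759 = 0  ⇒  r_C2 = 23 or 33
2. given r_C2 < 89/3: keep 23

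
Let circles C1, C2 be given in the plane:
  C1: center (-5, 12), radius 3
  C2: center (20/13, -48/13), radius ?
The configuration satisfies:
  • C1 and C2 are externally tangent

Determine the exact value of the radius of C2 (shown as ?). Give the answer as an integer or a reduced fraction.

14

1. [ext C1·C2]  r_C2² + 6r_C2 − 280 = 0  ⇒  r_C2 = 14 (r>0 drops 1)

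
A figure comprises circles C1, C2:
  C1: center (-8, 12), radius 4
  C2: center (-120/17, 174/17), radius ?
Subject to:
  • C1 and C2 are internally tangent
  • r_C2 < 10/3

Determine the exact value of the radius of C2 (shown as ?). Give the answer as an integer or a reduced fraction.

1. [int C1,C2]  r_C2² − 8r_C2 + 12 = 0  ⇒  r_C2 = 2 or 6
2. given r_C2 < 10/3: keep 2

2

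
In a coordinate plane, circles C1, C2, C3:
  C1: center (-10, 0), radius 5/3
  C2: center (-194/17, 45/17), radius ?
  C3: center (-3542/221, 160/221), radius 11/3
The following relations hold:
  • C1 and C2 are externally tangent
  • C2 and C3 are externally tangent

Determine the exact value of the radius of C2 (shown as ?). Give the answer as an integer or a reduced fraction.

1. [ext C1·C2]  r_C2² + (10/3)r_C2 − 56/9 = 0  ⇒  r_C2 = 4/3 (r>0 drops 1)
2. [ext C2·C3]  r_C2² + (22/3)r_C2 − 104/9 = 0  ⇒  r_C2 = 4/3 (r>0 drops 1)

4/3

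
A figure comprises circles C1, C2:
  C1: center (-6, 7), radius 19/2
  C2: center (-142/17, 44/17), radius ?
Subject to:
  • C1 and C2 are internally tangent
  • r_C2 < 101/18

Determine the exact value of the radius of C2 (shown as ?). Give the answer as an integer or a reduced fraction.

9/2

1. [int C1,C2]  r_C2² − 19r_C2 + 261/4 = 0  ⇒  r_C2 = 9/2 or 29/2
2. given r_C2 < 101/18: keep 9/2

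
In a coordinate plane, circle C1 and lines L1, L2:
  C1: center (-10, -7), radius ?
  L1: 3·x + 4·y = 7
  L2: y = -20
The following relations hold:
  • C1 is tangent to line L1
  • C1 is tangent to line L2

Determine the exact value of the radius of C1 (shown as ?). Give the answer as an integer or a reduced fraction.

13

1. [C1‖L1]  r_C1² − 169 = 0  ⇒  r_C1 = 13 (r>0 drops 1)
2. [C1‖L2]  r_C1² − 169 = 0  ⇒  r_C1 = 13 (r>0 drops 1)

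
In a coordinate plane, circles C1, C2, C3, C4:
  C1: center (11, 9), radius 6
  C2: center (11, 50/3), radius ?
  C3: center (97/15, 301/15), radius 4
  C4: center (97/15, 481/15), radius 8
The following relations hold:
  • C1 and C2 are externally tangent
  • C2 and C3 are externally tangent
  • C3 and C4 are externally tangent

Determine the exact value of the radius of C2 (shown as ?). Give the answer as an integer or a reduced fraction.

5/3

1. [ext C1·C2]  r_C2² + 12r_C2 − 205/9 = 0  ⇒  r_C2 = 5/3 (r>0 drops 1)
2. [ext C2·C3]  r_C2² + 8r_C2 − 145/9 = 0  ⇒  r_C2 = 5/3 (r>0 drops 1)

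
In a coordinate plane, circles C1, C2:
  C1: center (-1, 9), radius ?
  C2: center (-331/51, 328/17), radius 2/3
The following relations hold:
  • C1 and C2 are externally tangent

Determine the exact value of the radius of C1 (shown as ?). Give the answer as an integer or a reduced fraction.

1. [ext C1·C2]  r_C1² + (4/3)r_C1 − 407/3 = 0  ⇒  r_C1 = 11 (r>0 drops 1)

11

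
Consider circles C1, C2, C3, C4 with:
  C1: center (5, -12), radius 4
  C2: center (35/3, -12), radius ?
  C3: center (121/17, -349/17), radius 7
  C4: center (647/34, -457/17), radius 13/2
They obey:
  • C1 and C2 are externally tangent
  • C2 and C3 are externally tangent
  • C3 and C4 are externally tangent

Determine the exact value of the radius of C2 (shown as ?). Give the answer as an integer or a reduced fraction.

1. [ext C1·C2]  r_C2² + 8r_C2 − 256/9 = 0  ⇒  r_C2 = 8/3 (r>0 drops 1)
2. [ext C2·C3]  r_C2² + 14r_C2 − 400/9 = 0  ⇒  r_C2 = 8/3 (r>0 drops 1)

8/3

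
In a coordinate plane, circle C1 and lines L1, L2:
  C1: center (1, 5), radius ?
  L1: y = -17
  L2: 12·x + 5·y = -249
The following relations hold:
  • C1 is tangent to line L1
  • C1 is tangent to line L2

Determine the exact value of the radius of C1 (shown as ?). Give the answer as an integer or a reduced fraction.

22

1. [C1‖L1]  r_C1² − 484 = 0  ⇒  r_C1 = 22 (r>0 drops 1)
2. [C1‖L2]  r_C1² − 484 = 0  ⇒  r_C1 = 22 (r>0 drops 1)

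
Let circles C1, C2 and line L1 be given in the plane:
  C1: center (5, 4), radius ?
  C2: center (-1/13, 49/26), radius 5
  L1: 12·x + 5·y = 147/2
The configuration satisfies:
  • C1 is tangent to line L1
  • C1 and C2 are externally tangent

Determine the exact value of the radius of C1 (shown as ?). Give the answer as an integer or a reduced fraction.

1/2

1. [C1‖L1]  r_C1² − 1/4 = 0  ⇒  r_C1 = 1/2 (r>0 drops 1)
2. [ext C1·C2]  r_C1² + 10r_C1 − 21/4 = 0  ⇒  r_C1 = 1/2 (r>0 drops 1)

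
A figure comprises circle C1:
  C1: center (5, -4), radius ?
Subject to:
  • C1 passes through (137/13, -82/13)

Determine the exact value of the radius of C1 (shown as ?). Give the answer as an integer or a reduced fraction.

1. [C1∋P]  r_C1² − 36 = 0  ⇒  r_C1 = 6 (r>0 drops 1)

6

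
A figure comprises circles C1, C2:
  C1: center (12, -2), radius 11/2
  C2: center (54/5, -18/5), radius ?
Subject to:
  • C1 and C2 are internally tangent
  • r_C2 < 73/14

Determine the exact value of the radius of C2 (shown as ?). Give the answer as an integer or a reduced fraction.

7/2

1. [int C1,C2]  r_C2² − 11r_C2 + 105/4 = 0  ⇒  r_C2 = 7/2 or 15/2
2. given r_C2 < 73/14: keep 7/2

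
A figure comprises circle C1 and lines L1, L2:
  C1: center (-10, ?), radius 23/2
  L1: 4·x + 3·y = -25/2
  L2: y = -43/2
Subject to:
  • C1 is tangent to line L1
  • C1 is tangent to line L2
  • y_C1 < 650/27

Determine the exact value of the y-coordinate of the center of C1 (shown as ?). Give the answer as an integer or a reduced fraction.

-10

1. [C1‖L1]  y_C1² − (55/3)y_C1 − 850/3 = 0  ⇒  y_C1 = -10 or 85/3
2. [C1‖L2]  y_C1² + 43y_C1 + 330 = 0  ⇒  y_C1 = -33 or -10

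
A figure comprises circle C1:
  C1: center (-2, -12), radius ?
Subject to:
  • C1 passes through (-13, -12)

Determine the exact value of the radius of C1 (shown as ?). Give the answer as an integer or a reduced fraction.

11

1. [C1∋P]  r_C1² − 121 = 0  ⇒  r_C1 = 11 (r>0 drops 1)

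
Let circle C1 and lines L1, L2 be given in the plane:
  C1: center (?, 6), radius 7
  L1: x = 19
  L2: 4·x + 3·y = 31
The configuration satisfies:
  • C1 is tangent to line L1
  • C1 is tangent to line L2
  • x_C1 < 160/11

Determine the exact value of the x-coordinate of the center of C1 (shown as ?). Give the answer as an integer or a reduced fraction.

12

1. [C1‖L1]  x_C1² − 38x_C1 + 312 = 0  ⇒  x_C1 = 12 or 26
2. [C1‖L2]  x_C1² − (13/2)x_C1 − 66 = 0  ⇒  x_C1 = -11/2 or 12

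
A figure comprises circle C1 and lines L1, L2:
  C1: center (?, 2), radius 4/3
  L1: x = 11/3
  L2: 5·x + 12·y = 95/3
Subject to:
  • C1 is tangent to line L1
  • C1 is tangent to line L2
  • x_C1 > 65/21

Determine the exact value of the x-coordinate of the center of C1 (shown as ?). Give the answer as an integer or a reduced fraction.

5

1. [C1‖L1]  x_C1² − (22/3)x_C1 + 35/3 = 0  ⇒  x_C1 = 7/3 or 5
2. [C1‖L2]  x_C1² − (46/15)x_C1 − 29/3 = 0  ⇒  x_C1 = -29/15 or 5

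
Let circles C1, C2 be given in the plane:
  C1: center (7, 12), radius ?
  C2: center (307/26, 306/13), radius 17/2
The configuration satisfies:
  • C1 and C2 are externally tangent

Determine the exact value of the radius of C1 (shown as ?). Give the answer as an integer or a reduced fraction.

1. [ext C1·C2]  r_C1² + 17r_C1 − 84 = 0  ⇒  r_C1 = 4 (r>0 drops 1)

4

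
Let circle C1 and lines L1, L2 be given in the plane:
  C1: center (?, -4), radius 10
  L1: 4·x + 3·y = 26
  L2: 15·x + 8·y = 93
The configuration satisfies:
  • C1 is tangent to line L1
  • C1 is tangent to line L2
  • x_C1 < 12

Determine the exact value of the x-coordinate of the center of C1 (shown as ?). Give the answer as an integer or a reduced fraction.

-3

1. [C1‖L1]  x_C1² − 19x_C1 − 66 = 0  ⇒  x_C1 = -3 or 22
2. [C1‖L2]  x_C1² − (50/3)x_C1 − 59 = 0  ⇒  x_C1 = -3 or 59/3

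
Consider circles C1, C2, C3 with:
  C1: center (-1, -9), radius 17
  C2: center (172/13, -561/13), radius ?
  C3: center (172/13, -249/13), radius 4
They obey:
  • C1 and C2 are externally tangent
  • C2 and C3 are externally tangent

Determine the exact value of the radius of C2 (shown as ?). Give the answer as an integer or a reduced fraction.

1. [ext C1·C2]  r_C2² + 34r_C2 − 1080 = 0  ⇒  r_C2 = 20 (r>0 drops 1)
2. [ext C2·C3]  r_C2² + 8r_C2 − 560 = 0  ⇒  r_C2 = 20 (r>0 drops 1)

20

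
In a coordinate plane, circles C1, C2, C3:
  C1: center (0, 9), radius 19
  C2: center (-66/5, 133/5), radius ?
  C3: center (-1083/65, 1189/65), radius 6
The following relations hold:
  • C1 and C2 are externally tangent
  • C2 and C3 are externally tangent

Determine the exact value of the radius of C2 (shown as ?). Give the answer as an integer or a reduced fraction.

1. [ext C1·C2]  r_C2² + 38r_C2 − 123 = 0  ⇒  r_C2 = 3 (r>0 drops 1)
2. [ext C2·C3]  r_C2² + 12r_C2 − 45 = 0  ⇒  r_C2 = 3 (r>0 drops 1)

3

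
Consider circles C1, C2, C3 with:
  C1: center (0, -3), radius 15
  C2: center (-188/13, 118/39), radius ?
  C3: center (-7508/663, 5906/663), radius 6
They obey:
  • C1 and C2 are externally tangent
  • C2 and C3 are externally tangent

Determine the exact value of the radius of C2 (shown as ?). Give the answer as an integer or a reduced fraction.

1. [ext C1·C2]  r_C2² + 30r_C2 − 184/9 = 0  ⇒  r_C2 = 2/3 (r>0 drops 1)
2. [ext C2·C3]  r_C2² + 12r_C2 − 76/9 = 0  ⇒  r_C2 = 2/3 (r>0 drops 1)

2/3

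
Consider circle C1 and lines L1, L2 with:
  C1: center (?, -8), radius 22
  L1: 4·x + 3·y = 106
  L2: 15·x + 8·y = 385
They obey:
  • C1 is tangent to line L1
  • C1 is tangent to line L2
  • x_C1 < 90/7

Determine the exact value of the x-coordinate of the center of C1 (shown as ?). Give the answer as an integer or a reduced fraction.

5

1. [C1‖L1]  x_C1² − 65x_C1 + 300 = 0  ⇒  x_C1 = 5 or 60
2. [C1‖L2]  x_C1² − (898/15)x_C1 + 823/3 = 0  ⇒  x_C1 = 5 or 823/15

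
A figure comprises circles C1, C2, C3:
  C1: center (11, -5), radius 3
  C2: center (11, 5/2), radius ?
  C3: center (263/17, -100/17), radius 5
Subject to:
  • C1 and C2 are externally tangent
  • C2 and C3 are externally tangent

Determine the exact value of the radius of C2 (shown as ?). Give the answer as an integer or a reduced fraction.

9/2

1. [ext C1·C2]  r_C2² + 6r_C2 − 189/4 = 0  ⇒  r_C2 = 9/2 (r>0 drops 1)
2. [ext C2·C3]  r_C2² + 10r_C2 − 261/4 = 0  ⇒  r_C2 = 9/2 (r>0 drops 1)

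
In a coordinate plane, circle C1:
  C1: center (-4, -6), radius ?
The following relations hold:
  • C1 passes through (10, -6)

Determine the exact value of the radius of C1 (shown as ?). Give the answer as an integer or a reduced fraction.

14

1. [C1∋P]  r_C1² − 196 = 0  ⇒  r_C1 = 14 (r>0 drops 1)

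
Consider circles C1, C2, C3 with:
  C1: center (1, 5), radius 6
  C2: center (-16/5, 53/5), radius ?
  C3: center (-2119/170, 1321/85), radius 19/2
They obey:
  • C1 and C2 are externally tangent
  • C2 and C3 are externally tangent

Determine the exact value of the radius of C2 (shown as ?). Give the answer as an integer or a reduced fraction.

1

1. [ext C1·C2]  r_C2² + 12r_C2 − 13 = 0  ⇒  r_C2 = 1 (r>0 drops 1)
2. [ext C2·C3]  r_C2² + 19r_C2 − 20 = 0  ⇒  r_C2 = 1 (r>0 drops 1)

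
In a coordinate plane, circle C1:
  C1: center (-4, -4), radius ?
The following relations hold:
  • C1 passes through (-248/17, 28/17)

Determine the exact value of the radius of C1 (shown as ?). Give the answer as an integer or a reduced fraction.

12

1. [C1∋P]  r_C1² − 144 = 0  ⇒  r_C1 = 12 (r>0 drops 1)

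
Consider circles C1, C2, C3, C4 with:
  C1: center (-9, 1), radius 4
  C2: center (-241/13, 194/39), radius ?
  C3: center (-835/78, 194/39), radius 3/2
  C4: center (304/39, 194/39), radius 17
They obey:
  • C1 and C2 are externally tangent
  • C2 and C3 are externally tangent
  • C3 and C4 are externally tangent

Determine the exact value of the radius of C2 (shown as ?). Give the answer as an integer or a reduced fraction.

19/3

1. [ext C1·C2]  r_C2² + 8r_C2 − 817/9 = 0  ⇒  r_C2 = 19/3 (r>0 drops 1)
2. [ext C2·C3]  r_C2² + 3r_C2 − 532/9 = 0  ⇒  r_C2 = 19/3 (r>0 drops 1)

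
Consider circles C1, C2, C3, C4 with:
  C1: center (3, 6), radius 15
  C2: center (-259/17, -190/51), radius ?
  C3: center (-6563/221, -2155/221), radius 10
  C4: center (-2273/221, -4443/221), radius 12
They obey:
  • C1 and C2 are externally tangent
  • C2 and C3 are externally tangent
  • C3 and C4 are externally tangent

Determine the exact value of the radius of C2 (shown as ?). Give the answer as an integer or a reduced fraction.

17/3

1. [ext C1·C2]  r_C2² + 30r_C2 − 1819/9 = 0  ⇒  r_C2 = 17/3 (r>0 drops 1)
2. [ext C2·C3]  r_C2² + 20r_C2 − 1309/9 = 0  ⇒  r_C2 = 17/3 (r>0 drops 1)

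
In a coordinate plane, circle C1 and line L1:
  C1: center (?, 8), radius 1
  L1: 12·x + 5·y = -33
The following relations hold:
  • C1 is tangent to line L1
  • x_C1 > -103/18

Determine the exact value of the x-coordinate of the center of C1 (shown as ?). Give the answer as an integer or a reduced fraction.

1. [C1‖L1]  x_C1² + (73/6)x_C1 + 215/6 = 0  ⇒  x_C1 = -43/6 or -5
2. given x_C1 > -103/18: keep -5

-5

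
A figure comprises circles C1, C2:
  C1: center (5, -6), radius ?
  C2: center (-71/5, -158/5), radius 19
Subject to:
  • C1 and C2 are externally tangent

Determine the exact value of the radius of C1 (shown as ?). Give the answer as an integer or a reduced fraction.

1. [ext C1·C2]  r_C1² + 38r_C1 − 663 = 0  ⇒  r_C1 = 13 (r>0 drops 1)

13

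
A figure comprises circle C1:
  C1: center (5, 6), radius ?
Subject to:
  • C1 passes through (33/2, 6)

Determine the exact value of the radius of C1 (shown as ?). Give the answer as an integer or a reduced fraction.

23/2

1. [C1∋P]  r_C1² − 529/4 = 0  ⇒  r_C1 = 23/2 (r>0 drops 1)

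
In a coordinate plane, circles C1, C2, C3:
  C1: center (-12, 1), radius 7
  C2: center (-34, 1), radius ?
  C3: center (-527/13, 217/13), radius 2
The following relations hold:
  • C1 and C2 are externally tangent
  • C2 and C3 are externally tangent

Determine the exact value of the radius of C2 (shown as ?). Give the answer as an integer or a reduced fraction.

15

1. [ext C1·C2]  r_C2² + 14r_C2 − 435 = 0  ⇒  r_C2 = 15 (r>0 drops 1)
2. [ext C2·C3]  r_C2² + 4r_C2 − 285 = 0  ⇒  r_C2 = 15 (r>0 drops 1)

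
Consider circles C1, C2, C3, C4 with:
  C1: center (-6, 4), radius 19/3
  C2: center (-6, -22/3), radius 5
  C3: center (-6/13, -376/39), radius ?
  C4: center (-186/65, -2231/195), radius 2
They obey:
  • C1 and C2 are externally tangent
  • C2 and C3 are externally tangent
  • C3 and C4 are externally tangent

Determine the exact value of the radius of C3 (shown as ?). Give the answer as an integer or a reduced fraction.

1

1. [ext C2·C3]  r_C3² + 10r_C3 − 11 = 0  ⇒  r_C3 = 1 (r>0 drops 1)
2. [ext C3·C4]  r_C3² + 4r_C3 − 5 = 0  ⇒  r_C3 = 1 (r>0 drops 1)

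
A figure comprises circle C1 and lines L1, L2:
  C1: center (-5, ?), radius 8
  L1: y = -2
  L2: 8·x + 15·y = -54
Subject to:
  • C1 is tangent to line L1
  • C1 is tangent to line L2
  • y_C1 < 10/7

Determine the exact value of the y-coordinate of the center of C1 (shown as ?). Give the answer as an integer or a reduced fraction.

-10

1. [C1‖L1]  y_C1² + 4y_C1 − 60 = 0  ⇒  y_C1 = -10 or 6
2. [C1‖L2]  y_C1² + (28/15)y_C1 − 244/3 = 0  ⇒  y_C1 = -10 or 122/15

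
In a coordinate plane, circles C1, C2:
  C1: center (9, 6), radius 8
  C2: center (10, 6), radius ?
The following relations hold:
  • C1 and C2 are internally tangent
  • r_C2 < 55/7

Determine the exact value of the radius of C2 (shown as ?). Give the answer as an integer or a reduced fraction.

7

1. [int C1,C2]  r_C2² − 16r_C2 + 63 = 0  ⇒  r_C2 = 7 or 9
2. given r_C2 < 55/7: keep 7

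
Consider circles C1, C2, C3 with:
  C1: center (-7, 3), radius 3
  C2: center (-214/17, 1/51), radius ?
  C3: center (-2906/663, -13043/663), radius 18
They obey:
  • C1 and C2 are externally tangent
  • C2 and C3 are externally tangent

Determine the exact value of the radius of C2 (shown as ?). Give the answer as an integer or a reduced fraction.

1. [ext C1·C2]  r_C2² + 6r_C2 − 280/9 = 0  ⇒  r_C2 = 10/3 (r>0 drops 1)
2. [ext C2·C3]  r_C2² + 36r_C2 − 1180/9 = 0  ⇒  r_C2 = 10/3 (r>0 drops 1)

10/3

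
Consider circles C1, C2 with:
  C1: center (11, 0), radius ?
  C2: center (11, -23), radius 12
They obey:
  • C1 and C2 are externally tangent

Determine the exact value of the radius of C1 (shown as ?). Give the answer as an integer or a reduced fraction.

11

1. [ext C1·C2]  r_C1² + 24r_C1 − 385 = 0  ⇒  r_C1 = 11 (r>0 drops 1)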